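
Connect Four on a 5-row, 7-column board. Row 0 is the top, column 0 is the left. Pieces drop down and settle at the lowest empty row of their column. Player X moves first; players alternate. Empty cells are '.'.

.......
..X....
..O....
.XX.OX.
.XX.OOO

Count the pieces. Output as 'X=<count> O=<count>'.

X=6 O=5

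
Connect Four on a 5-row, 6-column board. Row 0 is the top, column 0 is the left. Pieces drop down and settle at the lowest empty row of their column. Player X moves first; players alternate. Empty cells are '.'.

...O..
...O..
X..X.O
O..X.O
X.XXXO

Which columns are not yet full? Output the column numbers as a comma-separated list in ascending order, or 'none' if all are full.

col 0: top cell = '.' → open
col 1: top cell = '.' → open
col 2: top cell = '.' → open
col 3: top cell = 'O' → FULL
col 4: top cell = '.' → open
col 5: top cell = '.' → open

Answer: 0,1,2,4,5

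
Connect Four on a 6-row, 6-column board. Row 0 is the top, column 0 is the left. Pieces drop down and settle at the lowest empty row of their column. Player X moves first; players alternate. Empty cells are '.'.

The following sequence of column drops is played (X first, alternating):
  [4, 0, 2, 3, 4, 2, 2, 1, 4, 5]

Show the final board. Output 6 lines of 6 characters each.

Answer: ......
......
......
..X.X.
..O.X.
OOXOXO

Derivation:
Move 1: X drops in col 4, lands at row 5
Move 2: O drops in col 0, lands at row 5
Move 3: X drops in col 2, lands at row 5
Move 4: O drops in col 3, lands at row 5
Move 5: X drops in col 4, lands at row 4
Move 6: O drops in col 2, lands at row 4
Move 7: X drops in col 2, lands at row 3
Move 8: O drops in col 1, lands at row 5
Move 9: X drops in col 4, lands at row 3
Move 10: O drops in col 5, lands at row 5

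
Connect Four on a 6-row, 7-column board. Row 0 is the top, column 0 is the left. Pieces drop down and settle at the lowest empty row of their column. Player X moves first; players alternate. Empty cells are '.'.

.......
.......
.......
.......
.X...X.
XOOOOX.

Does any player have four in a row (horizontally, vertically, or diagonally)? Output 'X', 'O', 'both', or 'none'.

O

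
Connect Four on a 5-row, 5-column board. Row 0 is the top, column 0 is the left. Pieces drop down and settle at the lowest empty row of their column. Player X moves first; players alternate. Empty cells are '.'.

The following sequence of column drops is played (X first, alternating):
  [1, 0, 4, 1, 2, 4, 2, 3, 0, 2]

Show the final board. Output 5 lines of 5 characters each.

Move 1: X drops in col 1, lands at row 4
Move 2: O drops in col 0, lands at row 4
Move 3: X drops in col 4, lands at row 4
Move 4: O drops in col 1, lands at row 3
Move 5: X drops in col 2, lands at row 4
Move 6: O drops in col 4, lands at row 3
Move 7: X drops in col 2, lands at row 3
Move 8: O drops in col 3, lands at row 4
Move 9: X drops in col 0, lands at row 3
Move 10: O drops in col 2, lands at row 2

Answer: .....
.....
..O..
XOX.O
OXXOX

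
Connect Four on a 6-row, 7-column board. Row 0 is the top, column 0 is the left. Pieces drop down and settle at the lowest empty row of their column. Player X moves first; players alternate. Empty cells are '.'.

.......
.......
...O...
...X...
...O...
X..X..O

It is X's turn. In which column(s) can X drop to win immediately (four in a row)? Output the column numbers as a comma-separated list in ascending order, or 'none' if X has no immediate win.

Answer: none

Derivation:
col 0: drop X → no win
col 1: drop X → no win
col 2: drop X → no win
col 3: drop X → no win
col 4: drop X → no win
col 5: drop X → no win
col 6: drop X → no win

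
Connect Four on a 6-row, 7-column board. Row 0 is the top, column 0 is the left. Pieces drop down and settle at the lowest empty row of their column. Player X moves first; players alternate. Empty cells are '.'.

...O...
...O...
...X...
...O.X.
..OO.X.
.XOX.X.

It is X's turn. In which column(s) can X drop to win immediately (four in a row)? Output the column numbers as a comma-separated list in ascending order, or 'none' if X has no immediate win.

col 0: drop X → no win
col 1: drop X → no win
col 2: drop X → no win
col 4: drop X → no win
col 5: drop X → WIN!
col 6: drop X → no win

Answer: 5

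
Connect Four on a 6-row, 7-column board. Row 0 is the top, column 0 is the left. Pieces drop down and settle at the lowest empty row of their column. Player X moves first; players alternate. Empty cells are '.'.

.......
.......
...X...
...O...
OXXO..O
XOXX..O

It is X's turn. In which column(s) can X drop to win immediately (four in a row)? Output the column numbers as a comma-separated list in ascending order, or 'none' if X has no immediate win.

col 0: drop X → no win
col 1: drop X → no win
col 2: drop X → WIN!
col 3: drop X → no win
col 4: drop X → no win
col 5: drop X → no win
col 6: drop X → no win

Answer: 2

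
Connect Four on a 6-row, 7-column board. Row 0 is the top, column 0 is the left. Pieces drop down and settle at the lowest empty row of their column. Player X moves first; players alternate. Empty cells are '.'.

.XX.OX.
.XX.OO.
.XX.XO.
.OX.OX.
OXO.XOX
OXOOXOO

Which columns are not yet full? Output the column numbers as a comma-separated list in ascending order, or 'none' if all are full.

col 0: top cell = '.' → open
col 1: top cell = 'X' → FULL
col 2: top cell = 'X' → FULL
col 3: top cell = '.' → open
col 4: top cell = 'O' → FULL
col 5: top cell = 'X' → FULL
col 6: top cell = '.' → open

Answer: 0,3,6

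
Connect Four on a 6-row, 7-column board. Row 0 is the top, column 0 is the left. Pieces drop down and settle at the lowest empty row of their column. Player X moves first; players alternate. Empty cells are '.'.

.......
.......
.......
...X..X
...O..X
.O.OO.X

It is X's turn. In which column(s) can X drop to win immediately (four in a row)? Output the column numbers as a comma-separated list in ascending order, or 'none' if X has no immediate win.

col 0: drop X → no win
col 1: drop X → no win
col 2: drop X → no win
col 3: drop X → no win
col 4: drop X → no win
col 5: drop X → no win
col 6: drop X → WIN!

Answer: 6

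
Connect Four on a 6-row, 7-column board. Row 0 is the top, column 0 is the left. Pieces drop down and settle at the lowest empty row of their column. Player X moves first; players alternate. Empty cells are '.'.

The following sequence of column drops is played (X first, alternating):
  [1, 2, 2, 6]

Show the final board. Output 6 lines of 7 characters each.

Move 1: X drops in col 1, lands at row 5
Move 2: O drops in col 2, lands at row 5
Move 3: X drops in col 2, lands at row 4
Move 4: O drops in col 6, lands at row 5

Answer: .......
.......
.......
.......
..X....
.XO...O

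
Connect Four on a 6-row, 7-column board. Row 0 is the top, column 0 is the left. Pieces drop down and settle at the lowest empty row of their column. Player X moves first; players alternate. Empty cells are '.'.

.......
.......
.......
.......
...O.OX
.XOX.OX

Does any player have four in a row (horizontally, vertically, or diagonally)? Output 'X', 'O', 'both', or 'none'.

none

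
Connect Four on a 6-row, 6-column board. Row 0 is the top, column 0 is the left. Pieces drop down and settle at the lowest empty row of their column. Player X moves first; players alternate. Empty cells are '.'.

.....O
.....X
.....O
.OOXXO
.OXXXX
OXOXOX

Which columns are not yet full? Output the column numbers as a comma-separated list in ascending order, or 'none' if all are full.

Answer: 0,1,2,3,4

Derivation:
col 0: top cell = '.' → open
col 1: top cell = '.' → open
col 2: top cell = '.' → open
col 3: top cell = '.' → open
col 4: top cell = '.' → open
col 5: top cell = 'O' → FULL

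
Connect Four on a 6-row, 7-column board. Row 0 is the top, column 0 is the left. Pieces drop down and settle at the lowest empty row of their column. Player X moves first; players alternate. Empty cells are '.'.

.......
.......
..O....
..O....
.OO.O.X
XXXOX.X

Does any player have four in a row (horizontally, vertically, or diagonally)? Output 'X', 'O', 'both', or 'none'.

none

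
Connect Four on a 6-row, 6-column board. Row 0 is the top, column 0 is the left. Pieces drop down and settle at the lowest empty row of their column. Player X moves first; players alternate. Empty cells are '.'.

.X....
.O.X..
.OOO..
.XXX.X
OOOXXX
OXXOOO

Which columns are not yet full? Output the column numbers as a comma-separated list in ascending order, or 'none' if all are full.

Answer: 0,2,3,4,5

Derivation:
col 0: top cell = '.' → open
col 1: top cell = 'X' → FULL
col 2: top cell = '.' → open
col 3: top cell = '.' → open
col 4: top cell = '.' → open
col 5: top cell = '.' → open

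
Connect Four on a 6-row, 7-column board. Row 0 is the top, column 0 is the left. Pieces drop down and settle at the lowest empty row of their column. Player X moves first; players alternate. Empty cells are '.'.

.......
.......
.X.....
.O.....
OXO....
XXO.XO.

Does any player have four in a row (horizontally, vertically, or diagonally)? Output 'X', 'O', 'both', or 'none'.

none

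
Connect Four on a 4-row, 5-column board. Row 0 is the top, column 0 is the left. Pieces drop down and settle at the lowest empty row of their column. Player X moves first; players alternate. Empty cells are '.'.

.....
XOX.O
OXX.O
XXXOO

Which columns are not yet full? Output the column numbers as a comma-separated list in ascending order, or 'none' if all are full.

col 0: top cell = '.' → open
col 1: top cell = '.' → open
col 2: top cell = '.' → open
col 3: top cell = '.' → open
col 4: top cell = '.' → open

Answer: 0,1,2,3,4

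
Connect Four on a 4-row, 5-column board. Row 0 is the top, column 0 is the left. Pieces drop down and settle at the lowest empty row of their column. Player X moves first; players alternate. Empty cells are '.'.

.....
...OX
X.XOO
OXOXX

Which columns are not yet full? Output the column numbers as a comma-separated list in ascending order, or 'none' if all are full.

Answer: 0,1,2,3,4

Derivation:
col 0: top cell = '.' → open
col 1: top cell = '.' → open
col 2: top cell = '.' → open
col 3: top cell = '.' → open
col 4: top cell = '.' → open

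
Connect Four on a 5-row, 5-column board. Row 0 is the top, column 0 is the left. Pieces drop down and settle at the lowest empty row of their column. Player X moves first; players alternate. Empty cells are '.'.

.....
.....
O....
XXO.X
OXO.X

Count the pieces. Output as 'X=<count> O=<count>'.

X=5 O=4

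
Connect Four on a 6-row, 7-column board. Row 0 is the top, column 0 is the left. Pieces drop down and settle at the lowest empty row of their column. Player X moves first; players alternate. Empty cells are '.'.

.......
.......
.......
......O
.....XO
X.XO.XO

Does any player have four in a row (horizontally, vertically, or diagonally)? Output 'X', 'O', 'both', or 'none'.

none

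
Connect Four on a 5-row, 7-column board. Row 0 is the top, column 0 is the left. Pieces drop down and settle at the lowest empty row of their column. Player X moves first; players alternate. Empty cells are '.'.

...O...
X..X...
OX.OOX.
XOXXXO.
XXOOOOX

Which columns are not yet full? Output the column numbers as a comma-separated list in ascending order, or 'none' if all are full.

col 0: top cell = '.' → open
col 1: top cell = '.' → open
col 2: top cell = '.' → open
col 3: top cell = 'O' → FULL
col 4: top cell = '.' → open
col 5: top cell = '.' → open
col 6: top cell = '.' → open

Answer: 0,1,2,4,5,6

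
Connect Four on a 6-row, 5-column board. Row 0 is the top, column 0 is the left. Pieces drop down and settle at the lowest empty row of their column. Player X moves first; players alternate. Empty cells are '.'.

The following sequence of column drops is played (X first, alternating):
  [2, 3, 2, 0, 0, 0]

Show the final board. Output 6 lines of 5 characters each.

Answer: .....
.....
.....
O....
X.X..
O.XO.

Derivation:
Move 1: X drops in col 2, lands at row 5
Move 2: O drops in col 3, lands at row 5
Move 3: X drops in col 2, lands at row 4
Move 4: O drops in col 0, lands at row 5
Move 5: X drops in col 0, lands at row 4
Move 6: O drops in col 0, lands at row 3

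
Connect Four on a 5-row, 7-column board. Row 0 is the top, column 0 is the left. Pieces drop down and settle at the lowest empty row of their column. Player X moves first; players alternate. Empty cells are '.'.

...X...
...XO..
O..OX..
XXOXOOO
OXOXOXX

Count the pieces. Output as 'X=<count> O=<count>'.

X=10 O=10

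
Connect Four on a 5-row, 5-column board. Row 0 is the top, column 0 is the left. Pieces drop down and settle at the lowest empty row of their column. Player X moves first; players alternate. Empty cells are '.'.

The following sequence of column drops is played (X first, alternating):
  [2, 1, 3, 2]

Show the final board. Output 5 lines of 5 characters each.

Move 1: X drops in col 2, lands at row 4
Move 2: O drops in col 1, lands at row 4
Move 3: X drops in col 3, lands at row 4
Move 4: O drops in col 2, lands at row 3

Answer: .....
.....
.....
..O..
.OXX.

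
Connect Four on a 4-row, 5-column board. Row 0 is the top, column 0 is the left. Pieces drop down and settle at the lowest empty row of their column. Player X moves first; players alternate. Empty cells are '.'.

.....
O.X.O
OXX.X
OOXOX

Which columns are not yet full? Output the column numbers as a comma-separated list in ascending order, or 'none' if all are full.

Answer: 0,1,2,3,4

Derivation:
col 0: top cell = '.' → open
col 1: top cell = '.' → open
col 2: top cell = '.' → open
col 3: top cell = '.' → open
col 4: top cell = '.' → open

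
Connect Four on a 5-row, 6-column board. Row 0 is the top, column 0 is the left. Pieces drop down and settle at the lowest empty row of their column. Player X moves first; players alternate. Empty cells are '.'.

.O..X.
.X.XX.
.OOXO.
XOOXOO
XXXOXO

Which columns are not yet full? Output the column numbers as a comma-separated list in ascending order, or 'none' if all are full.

col 0: top cell = '.' → open
col 1: top cell = 'O' → FULL
col 2: top cell = '.' → open
col 3: top cell = '.' → open
col 4: top cell = 'X' → FULL
col 5: top cell = '.' → open

Answer: 0,2,3,5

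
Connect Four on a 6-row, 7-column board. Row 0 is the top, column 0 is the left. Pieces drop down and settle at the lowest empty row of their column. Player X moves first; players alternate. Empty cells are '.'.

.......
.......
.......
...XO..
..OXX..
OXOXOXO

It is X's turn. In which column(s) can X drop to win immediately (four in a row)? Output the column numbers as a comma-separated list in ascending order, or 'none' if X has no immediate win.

Answer: 3

Derivation:
col 0: drop X → no win
col 1: drop X → no win
col 2: drop X → no win
col 3: drop X → WIN!
col 4: drop X → no win
col 5: drop X → no win
col 6: drop X → no win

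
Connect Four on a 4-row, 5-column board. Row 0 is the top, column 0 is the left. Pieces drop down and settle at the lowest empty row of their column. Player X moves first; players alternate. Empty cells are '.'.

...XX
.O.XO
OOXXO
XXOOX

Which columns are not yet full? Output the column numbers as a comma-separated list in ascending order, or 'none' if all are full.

Answer: 0,1,2

Derivation:
col 0: top cell = '.' → open
col 1: top cell = '.' → open
col 2: top cell = '.' → open
col 3: top cell = 'X' → FULL
col 4: top cell = 'X' → FULL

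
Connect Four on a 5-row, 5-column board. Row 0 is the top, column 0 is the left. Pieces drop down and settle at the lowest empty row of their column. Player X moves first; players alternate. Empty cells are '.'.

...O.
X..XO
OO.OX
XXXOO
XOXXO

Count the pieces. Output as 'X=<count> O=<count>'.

X=9 O=9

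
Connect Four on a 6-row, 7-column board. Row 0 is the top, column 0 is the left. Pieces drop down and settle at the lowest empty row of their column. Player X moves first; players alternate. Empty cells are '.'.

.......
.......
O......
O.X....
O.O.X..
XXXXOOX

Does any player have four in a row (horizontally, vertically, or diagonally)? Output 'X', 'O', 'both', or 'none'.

X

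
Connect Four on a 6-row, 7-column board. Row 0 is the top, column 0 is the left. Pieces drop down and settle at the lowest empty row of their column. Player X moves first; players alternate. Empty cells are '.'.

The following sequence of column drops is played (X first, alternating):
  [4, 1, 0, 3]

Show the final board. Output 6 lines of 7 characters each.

Answer: .......
.......
.......
.......
.......
XO.OX..

Derivation:
Move 1: X drops in col 4, lands at row 5
Move 2: O drops in col 1, lands at row 5
Move 3: X drops in col 0, lands at row 5
Move 4: O drops in col 3, lands at row 5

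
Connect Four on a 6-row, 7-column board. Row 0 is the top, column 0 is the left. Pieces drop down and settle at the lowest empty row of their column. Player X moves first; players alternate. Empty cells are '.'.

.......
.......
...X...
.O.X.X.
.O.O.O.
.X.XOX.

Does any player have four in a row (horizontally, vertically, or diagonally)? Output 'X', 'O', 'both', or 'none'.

none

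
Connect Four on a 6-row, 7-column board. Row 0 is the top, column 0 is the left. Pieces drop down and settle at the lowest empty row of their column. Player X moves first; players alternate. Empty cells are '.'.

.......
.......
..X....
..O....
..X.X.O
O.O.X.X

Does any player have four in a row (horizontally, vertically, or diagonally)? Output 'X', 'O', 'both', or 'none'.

none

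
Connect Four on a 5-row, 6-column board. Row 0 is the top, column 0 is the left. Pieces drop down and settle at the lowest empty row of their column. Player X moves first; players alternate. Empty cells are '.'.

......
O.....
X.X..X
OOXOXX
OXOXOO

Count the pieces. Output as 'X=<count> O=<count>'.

X=8 O=8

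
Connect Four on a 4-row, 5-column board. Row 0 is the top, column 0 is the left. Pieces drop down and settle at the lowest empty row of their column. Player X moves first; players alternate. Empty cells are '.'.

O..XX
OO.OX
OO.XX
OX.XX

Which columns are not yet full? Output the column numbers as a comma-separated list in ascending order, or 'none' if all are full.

col 0: top cell = 'O' → FULL
col 1: top cell = '.' → open
col 2: top cell = '.' → open
col 3: top cell = 'X' → FULL
col 4: top cell = 'X' → FULL

Answer: 1,2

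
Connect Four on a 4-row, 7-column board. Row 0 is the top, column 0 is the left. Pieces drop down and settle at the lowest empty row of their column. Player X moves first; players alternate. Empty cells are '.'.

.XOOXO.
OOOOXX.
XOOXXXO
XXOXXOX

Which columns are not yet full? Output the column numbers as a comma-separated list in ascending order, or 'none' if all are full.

col 0: top cell = '.' → open
col 1: top cell = 'X' → FULL
col 2: top cell = 'O' → FULL
col 3: top cell = 'O' → FULL
col 4: top cell = 'X' → FULL
col 5: top cell = 'O' → FULL
col 6: top cell = '.' → open

Answer: 0,6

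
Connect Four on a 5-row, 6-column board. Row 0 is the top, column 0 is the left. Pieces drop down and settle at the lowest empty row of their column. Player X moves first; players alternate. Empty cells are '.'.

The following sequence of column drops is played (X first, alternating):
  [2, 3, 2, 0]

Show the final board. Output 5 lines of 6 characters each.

Move 1: X drops in col 2, lands at row 4
Move 2: O drops in col 3, lands at row 4
Move 3: X drops in col 2, lands at row 3
Move 4: O drops in col 0, lands at row 4

Answer: ......
......
......
..X...
O.XO..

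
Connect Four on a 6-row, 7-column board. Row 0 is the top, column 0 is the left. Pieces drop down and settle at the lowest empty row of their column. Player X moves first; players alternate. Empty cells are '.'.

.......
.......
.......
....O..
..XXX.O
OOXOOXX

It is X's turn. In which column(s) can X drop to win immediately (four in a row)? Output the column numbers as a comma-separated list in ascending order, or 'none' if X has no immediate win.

Answer: 1,5

Derivation:
col 0: drop X → no win
col 1: drop X → WIN!
col 2: drop X → no win
col 3: drop X → no win
col 4: drop X → no win
col 5: drop X → WIN!
col 6: drop X → no win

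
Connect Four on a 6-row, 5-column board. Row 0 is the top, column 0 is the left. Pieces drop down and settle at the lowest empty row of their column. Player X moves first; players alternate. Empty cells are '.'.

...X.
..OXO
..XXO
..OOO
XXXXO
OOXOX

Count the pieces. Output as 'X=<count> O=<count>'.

X=10 O=10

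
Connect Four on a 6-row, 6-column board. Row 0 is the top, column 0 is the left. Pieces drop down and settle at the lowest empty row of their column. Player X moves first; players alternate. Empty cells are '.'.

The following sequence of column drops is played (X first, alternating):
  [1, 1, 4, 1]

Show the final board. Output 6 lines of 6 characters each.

Answer: ......
......
......
.O....
.O....
.X..X.

Derivation:
Move 1: X drops in col 1, lands at row 5
Move 2: O drops in col 1, lands at row 4
Move 3: X drops in col 4, lands at row 5
Move 4: O drops in col 1, lands at row 3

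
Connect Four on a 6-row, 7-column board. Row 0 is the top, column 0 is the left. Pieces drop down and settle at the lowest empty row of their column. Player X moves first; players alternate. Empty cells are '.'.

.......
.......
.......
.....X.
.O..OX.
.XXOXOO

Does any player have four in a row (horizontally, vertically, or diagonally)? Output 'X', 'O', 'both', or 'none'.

none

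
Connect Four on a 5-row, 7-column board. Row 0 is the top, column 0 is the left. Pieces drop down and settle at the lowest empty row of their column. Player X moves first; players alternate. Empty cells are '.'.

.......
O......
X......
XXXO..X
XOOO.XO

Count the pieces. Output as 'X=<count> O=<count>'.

X=7 O=6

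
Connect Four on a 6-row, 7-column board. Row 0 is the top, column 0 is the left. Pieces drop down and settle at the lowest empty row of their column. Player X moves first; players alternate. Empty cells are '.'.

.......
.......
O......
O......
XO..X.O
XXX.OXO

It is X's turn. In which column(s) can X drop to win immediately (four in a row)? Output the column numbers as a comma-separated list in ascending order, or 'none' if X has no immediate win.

col 0: drop X → no win
col 1: drop X → no win
col 2: drop X → no win
col 3: drop X → WIN!
col 4: drop X → no win
col 5: drop X → no win
col 6: drop X → no win

Answer: 3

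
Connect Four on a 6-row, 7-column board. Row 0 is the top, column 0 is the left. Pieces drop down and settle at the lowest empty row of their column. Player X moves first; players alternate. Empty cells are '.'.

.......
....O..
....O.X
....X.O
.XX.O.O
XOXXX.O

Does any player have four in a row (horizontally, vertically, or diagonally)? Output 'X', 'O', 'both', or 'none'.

none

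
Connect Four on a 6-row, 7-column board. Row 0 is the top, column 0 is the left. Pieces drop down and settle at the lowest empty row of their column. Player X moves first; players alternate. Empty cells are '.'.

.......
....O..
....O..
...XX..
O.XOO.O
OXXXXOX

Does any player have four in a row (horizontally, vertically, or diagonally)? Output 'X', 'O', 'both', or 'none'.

X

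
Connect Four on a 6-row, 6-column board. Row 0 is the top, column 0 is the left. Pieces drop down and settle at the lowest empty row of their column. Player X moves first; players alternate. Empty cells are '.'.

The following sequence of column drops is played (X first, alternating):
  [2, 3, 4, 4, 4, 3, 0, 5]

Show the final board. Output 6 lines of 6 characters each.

Answer: ......
......
......
....X.
...OO.
X.XOXO

Derivation:
Move 1: X drops in col 2, lands at row 5
Move 2: O drops in col 3, lands at row 5
Move 3: X drops in col 4, lands at row 5
Move 4: O drops in col 4, lands at row 4
Move 5: X drops in col 4, lands at row 3
Move 6: O drops in col 3, lands at row 4
Move 7: X drops in col 0, lands at row 5
Move 8: O drops in col 5, lands at row 5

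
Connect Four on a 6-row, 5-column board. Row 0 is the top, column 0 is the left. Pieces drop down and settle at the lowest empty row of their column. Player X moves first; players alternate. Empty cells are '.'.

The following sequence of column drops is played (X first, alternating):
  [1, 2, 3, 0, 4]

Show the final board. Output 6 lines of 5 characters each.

Move 1: X drops in col 1, lands at row 5
Move 2: O drops in col 2, lands at row 5
Move 3: X drops in col 3, lands at row 5
Move 4: O drops in col 0, lands at row 5
Move 5: X drops in col 4, lands at row 5

Answer: .....
.....
.....
.....
.....
OXOXX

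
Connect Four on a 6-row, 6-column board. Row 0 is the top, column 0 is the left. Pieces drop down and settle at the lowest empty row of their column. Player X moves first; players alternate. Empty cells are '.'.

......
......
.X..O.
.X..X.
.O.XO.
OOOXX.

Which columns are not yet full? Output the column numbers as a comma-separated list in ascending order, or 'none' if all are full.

Answer: 0,1,2,3,4,5

Derivation:
col 0: top cell = '.' → open
col 1: top cell = '.' → open
col 2: top cell = '.' → open
col 3: top cell = '.' → open
col 4: top cell = '.' → open
col 5: top cell = '.' → open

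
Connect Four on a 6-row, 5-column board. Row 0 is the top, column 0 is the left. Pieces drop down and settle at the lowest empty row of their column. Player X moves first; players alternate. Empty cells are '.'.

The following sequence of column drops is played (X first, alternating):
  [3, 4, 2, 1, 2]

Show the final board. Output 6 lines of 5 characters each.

Move 1: X drops in col 3, lands at row 5
Move 2: O drops in col 4, lands at row 5
Move 3: X drops in col 2, lands at row 5
Move 4: O drops in col 1, lands at row 5
Move 5: X drops in col 2, lands at row 4

Answer: .....
.....
.....
.....
..X..
.OXXO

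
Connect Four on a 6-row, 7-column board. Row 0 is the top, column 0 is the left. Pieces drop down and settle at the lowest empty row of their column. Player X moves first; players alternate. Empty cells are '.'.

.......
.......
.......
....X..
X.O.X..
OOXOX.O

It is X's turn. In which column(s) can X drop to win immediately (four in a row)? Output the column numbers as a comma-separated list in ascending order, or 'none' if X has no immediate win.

col 0: drop X → no win
col 1: drop X → no win
col 2: drop X → no win
col 3: drop X → no win
col 4: drop X → WIN!
col 5: drop X → no win
col 6: drop X → no win

Answer: 4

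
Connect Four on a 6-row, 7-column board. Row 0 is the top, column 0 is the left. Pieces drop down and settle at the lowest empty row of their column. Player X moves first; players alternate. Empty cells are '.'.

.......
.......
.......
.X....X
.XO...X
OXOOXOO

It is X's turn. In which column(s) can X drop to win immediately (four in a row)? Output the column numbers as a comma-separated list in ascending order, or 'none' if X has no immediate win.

Answer: 1

Derivation:
col 0: drop X → no win
col 1: drop X → WIN!
col 2: drop X → no win
col 3: drop X → no win
col 4: drop X → no win
col 5: drop X → no win
col 6: drop X → no win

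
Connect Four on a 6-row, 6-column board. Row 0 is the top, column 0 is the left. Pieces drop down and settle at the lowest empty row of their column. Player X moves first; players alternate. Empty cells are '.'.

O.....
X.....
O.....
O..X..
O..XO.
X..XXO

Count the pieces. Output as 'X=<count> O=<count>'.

X=6 O=6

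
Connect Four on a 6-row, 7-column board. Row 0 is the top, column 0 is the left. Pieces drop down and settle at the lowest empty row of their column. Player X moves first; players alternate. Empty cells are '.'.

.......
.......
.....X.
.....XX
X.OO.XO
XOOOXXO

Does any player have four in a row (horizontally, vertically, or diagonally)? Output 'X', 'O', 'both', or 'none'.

X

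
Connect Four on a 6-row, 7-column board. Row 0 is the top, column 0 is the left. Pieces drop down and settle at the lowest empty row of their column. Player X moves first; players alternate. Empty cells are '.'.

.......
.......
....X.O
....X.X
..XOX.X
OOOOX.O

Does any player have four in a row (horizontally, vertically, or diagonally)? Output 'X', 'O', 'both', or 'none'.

both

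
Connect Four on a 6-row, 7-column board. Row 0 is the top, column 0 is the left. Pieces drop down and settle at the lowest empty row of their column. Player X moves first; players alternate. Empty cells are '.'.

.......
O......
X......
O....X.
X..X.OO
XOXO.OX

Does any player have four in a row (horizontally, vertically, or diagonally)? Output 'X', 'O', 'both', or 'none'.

none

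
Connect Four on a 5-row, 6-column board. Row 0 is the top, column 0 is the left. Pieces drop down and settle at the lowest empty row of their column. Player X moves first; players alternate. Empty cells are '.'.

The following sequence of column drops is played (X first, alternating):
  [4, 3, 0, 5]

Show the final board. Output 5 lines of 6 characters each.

Move 1: X drops in col 4, lands at row 4
Move 2: O drops in col 3, lands at row 4
Move 3: X drops in col 0, lands at row 4
Move 4: O drops in col 5, lands at row 4

Answer: ......
......
......
......
X..OXO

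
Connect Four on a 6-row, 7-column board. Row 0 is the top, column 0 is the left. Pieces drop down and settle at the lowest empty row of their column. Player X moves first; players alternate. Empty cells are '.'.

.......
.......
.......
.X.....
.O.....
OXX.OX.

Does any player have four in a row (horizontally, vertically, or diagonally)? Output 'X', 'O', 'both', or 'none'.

none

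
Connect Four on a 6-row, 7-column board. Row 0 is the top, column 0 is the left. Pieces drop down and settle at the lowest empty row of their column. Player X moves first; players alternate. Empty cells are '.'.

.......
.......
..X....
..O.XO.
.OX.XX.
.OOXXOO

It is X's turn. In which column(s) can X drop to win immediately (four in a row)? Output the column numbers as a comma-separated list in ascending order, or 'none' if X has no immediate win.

Answer: 3,4

Derivation:
col 0: drop X → no win
col 1: drop X → no win
col 2: drop X → no win
col 3: drop X → WIN!
col 4: drop X → WIN!
col 5: drop X → no win
col 6: drop X → no win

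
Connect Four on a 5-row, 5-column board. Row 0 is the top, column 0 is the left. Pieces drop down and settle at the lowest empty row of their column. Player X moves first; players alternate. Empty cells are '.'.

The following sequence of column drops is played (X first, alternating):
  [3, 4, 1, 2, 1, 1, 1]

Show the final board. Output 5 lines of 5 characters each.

Answer: .....
.X...
.O...
.X...
.XOXO

Derivation:
Move 1: X drops in col 3, lands at row 4
Move 2: O drops in col 4, lands at row 4
Move 3: X drops in col 1, lands at row 4
Move 4: O drops in col 2, lands at row 4
Move 5: X drops in col 1, lands at row 3
Move 6: O drops in col 1, lands at row 2
Move 7: X drops in col 1, lands at row 1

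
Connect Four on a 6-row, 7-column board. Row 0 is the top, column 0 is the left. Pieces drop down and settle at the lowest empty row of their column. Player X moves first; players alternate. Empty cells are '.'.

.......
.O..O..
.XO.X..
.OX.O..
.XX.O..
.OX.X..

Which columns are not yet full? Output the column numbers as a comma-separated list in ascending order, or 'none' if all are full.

Answer: 0,1,2,3,4,5,6

Derivation:
col 0: top cell = '.' → open
col 1: top cell = '.' → open
col 2: top cell = '.' → open
col 3: top cell = '.' → open
col 4: top cell = '.' → open
col 5: top cell = '.' → open
col 6: top cell = '.' → open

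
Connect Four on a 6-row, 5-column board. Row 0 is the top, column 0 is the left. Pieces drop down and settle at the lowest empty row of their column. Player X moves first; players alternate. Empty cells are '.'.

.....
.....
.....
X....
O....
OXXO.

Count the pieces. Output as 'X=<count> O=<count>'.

X=3 O=3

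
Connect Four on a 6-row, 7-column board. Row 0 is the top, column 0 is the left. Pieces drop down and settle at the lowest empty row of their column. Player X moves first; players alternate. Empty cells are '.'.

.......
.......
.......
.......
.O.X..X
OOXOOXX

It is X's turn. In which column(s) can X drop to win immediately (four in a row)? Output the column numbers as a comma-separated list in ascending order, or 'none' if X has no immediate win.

Answer: none

Derivation:
col 0: drop X → no win
col 1: drop X → no win
col 2: drop X → no win
col 3: drop X → no win
col 4: drop X → no win
col 5: drop X → no win
col 6: drop X → no win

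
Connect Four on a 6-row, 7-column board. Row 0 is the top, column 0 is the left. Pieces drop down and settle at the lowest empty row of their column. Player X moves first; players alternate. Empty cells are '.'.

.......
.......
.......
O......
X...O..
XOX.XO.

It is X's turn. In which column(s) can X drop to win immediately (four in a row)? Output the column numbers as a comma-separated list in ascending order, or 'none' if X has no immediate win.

Answer: none

Derivation:
col 0: drop X → no win
col 1: drop X → no win
col 2: drop X → no win
col 3: drop X → no win
col 4: drop X → no win
col 5: drop X → no win
col 6: drop X → no win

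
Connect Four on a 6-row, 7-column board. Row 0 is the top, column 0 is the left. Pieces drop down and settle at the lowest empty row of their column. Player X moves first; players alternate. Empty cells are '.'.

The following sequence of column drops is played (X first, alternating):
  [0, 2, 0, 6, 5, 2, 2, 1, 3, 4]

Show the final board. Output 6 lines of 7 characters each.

Move 1: X drops in col 0, lands at row 5
Move 2: O drops in col 2, lands at row 5
Move 3: X drops in col 0, lands at row 4
Move 4: O drops in col 6, lands at row 5
Move 5: X drops in col 5, lands at row 5
Move 6: O drops in col 2, lands at row 4
Move 7: X drops in col 2, lands at row 3
Move 8: O drops in col 1, lands at row 5
Move 9: X drops in col 3, lands at row 5
Move 10: O drops in col 4, lands at row 5

Answer: .......
.......
.......
..X....
X.O....
XOOXOXO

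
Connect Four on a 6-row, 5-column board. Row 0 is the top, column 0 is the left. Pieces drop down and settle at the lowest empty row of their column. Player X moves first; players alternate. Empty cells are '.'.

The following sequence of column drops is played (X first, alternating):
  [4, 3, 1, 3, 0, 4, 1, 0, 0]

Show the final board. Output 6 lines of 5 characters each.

Move 1: X drops in col 4, lands at row 5
Move 2: O drops in col 3, lands at row 5
Move 3: X drops in col 1, lands at row 5
Move 4: O drops in col 3, lands at row 4
Move 5: X drops in col 0, lands at row 5
Move 6: O drops in col 4, lands at row 4
Move 7: X drops in col 1, lands at row 4
Move 8: O drops in col 0, lands at row 4
Move 9: X drops in col 0, lands at row 3

Answer: .....
.....
.....
X....
OX.OO
XX.OX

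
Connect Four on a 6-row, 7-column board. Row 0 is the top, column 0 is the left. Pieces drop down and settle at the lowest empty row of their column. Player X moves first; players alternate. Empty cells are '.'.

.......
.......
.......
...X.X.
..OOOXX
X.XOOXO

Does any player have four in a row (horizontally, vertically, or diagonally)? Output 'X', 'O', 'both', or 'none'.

none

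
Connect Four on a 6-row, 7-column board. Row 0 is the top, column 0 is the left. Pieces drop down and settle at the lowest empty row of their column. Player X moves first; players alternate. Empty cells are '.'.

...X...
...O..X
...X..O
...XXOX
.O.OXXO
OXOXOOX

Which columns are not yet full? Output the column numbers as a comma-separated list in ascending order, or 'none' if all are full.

Answer: 0,1,2,4,5,6

Derivation:
col 0: top cell = '.' → open
col 1: top cell = '.' → open
col 2: top cell = '.' → open
col 3: top cell = 'X' → FULL
col 4: top cell = '.' → open
col 5: top cell = '.' → open
col 6: top cell = '.' → open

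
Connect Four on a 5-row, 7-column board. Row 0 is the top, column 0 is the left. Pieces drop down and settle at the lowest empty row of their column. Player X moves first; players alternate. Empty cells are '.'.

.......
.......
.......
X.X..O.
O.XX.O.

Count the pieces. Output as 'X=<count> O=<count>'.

X=4 O=3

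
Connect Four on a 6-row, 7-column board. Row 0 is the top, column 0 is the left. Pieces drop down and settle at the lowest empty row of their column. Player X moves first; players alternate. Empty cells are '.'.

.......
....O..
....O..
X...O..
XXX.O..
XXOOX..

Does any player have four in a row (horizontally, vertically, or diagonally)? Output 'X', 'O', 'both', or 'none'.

O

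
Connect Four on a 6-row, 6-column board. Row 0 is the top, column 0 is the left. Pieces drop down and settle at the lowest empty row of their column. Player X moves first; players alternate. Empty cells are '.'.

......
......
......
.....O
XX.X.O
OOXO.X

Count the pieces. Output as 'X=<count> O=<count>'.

X=5 O=5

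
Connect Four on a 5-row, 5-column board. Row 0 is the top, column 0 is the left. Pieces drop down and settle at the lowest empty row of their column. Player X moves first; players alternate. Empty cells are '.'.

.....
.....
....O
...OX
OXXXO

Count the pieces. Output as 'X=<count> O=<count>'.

X=4 O=4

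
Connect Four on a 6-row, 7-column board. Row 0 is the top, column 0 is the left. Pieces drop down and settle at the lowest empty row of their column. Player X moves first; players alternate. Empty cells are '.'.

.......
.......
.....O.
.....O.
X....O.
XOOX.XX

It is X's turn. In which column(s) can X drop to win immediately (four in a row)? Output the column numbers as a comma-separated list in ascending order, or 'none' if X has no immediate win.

Answer: 4

Derivation:
col 0: drop X → no win
col 1: drop X → no win
col 2: drop X → no win
col 3: drop X → no win
col 4: drop X → WIN!
col 5: drop X → no win
col 6: drop X → no win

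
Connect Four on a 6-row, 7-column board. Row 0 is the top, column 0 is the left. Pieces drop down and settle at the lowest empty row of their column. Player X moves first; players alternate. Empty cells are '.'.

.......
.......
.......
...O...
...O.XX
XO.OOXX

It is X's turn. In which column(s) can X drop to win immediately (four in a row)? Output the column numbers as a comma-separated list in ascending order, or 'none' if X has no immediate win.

col 0: drop X → no win
col 1: drop X → no win
col 2: drop X → no win
col 3: drop X → no win
col 4: drop X → no win
col 5: drop X → no win
col 6: drop X → no win

Answer: none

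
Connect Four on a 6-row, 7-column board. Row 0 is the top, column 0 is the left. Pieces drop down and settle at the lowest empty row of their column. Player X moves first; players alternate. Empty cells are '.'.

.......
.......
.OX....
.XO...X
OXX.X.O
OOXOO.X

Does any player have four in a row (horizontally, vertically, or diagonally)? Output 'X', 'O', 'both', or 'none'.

none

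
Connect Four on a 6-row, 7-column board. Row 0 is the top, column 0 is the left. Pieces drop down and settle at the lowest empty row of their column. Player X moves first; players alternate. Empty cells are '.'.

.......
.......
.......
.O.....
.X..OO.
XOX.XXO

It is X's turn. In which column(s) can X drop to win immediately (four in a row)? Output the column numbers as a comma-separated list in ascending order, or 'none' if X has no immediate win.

col 0: drop X → no win
col 1: drop X → no win
col 2: drop X → no win
col 3: drop X → WIN!
col 4: drop X → no win
col 5: drop X → no win
col 6: drop X → no win

Answer: 3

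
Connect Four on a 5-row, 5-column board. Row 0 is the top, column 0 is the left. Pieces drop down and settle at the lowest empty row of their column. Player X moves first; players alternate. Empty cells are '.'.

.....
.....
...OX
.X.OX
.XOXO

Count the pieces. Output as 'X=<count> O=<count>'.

X=5 O=4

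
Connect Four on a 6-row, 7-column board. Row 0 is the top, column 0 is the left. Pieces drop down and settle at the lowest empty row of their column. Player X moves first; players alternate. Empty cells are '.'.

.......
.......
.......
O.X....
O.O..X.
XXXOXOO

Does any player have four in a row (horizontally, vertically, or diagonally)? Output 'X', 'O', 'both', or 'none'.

none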